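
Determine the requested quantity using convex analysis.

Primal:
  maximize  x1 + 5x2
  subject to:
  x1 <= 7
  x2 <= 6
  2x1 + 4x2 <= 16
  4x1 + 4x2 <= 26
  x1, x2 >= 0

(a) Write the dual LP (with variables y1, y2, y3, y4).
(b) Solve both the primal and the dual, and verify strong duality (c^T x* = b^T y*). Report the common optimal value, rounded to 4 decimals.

The standard primal-dual pair for 'max c^T x s.t. A x <= b, x >= 0' is:
  Dual:  min b^T y  s.t.  A^T y >= c,  y >= 0.

So the dual LP is:
  minimize  7y1 + 6y2 + 16y3 + 26y4
  subject to:
    y1 + 2y3 + 4y4 >= 1
    y2 + 4y3 + 4y4 >= 5
    y1, y2, y3, y4 >= 0

Solving the primal: x* = (0, 4).
  primal value c^T x* = 20.
Solving the dual: y* = (0, 0, 1.25, 0).
  dual value b^T y* = 20.
Strong duality: c^T x* = b^T y*. Confirmed.

20


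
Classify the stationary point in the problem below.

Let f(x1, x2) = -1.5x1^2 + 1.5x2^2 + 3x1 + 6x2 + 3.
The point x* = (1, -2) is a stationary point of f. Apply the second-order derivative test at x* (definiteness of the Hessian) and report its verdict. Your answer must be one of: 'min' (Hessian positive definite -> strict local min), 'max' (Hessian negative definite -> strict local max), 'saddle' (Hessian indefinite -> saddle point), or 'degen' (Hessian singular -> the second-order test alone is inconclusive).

Compute the Hessian H = grad^2 f:
  H = [[-3, 0], [0, 3]]
Verify stationarity: grad f(x*) = H x* + g = (0, 0).
Eigenvalues of H: -3, 3.
Eigenvalues have mixed signs, so H is indefinite -> x* is a saddle point.

saddle


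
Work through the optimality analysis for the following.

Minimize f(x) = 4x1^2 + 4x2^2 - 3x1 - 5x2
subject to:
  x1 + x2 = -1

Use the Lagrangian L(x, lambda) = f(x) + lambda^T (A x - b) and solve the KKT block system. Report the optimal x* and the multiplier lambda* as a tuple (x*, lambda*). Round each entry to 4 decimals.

Form the Lagrangian:
  L(x, lambda) = (1/2) x^T Q x + c^T x + lambda^T (A x - b)
Stationarity (grad_x L = 0): Q x + c + A^T lambda = 0.
Primal feasibility: A x = b.

This gives the KKT block system:
  [ Q   A^T ] [ x     ]   [-c ]
  [ A    0  ] [ lambda ] = [ b ]

Solving the linear system:
  x*      = (-0.625, -0.375)
  lambda* = (8)
  f(x*)   = 5.875

x* = (-0.625, -0.375), lambda* = (8)


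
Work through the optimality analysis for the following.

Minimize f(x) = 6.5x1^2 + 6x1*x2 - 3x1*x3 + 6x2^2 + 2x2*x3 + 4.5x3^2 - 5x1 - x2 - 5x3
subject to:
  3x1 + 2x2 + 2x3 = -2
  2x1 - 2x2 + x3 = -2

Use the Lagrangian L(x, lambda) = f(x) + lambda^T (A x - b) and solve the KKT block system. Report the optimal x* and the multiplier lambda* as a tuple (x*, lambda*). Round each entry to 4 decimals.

Form the Lagrangian:
  L(x, lambda) = (1/2) x^T Q x + c^T x + lambda^T (A x - b)
Stationarity (grad_x L = 0): Q x + c + A^T lambda = 0.
Primal feasibility: A x = b.

This gives the KKT block system:
  [ Q   A^T ] [ x     ]   [-c ]
  [ A    0  ] [ lambda ] = [ b ]

Solving the linear system:
  x*      = (-0.5745, 0.2376, -0.3758)
  lambda* = (2.4526, 1.2788)
  f(x*)   = 5.9884

x* = (-0.5745, 0.2376, -0.3758), lambda* = (2.4526, 1.2788)


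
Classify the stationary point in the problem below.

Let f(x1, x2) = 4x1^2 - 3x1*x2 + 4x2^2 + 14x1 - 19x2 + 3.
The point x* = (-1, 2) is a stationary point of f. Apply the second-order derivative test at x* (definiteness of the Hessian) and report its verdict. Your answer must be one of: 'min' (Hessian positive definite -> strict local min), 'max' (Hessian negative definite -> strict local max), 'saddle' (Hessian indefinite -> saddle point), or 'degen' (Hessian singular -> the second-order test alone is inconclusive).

Compute the Hessian H = grad^2 f:
  H = [[8, -3], [-3, 8]]
Verify stationarity: grad f(x*) = H x* + g = (0, 0).
Eigenvalues of H: 5, 11.
Both eigenvalues > 0, so H is positive definite -> x* is a strict local min.

min


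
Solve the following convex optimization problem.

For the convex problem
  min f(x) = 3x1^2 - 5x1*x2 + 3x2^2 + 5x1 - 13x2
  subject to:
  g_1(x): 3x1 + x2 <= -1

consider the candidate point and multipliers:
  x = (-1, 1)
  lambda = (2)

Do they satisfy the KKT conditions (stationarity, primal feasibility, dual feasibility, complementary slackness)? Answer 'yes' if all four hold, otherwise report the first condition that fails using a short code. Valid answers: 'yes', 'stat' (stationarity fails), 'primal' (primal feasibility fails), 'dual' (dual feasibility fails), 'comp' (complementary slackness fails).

Gradient of f: grad f(x) = Q x + c = (-6, -2)
Constraint values g_i(x) = a_i^T x - b_i:
  g_1((-1, 1)) = -1
Stationarity residual: grad f(x) + sum_i lambda_i a_i = (0, 0)
  -> stationarity OK
Primal feasibility (all g_i <= 0): OK
Dual feasibility (all lambda_i >= 0): OK
Complementary slackness (lambda_i * g_i(x) = 0 for all i): FAILS

Verdict: the first failing condition is complementary_slackness -> comp.

comp


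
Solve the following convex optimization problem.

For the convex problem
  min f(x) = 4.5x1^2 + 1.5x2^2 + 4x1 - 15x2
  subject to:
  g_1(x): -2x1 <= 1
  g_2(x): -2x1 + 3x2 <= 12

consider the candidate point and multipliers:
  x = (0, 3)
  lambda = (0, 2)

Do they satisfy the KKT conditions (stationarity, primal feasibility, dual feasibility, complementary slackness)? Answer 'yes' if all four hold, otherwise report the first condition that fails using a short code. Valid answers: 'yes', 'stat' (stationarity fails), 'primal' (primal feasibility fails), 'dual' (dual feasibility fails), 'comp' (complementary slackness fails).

Gradient of f: grad f(x) = Q x + c = (4, -6)
Constraint values g_i(x) = a_i^T x - b_i:
  g_1((0, 3)) = -1
  g_2((0, 3)) = -3
Stationarity residual: grad f(x) + sum_i lambda_i a_i = (0, 0)
  -> stationarity OK
Primal feasibility (all g_i <= 0): OK
Dual feasibility (all lambda_i >= 0): OK
Complementary slackness (lambda_i * g_i(x) = 0 for all i): FAILS

Verdict: the first failing condition is complementary_slackness -> comp.

comp


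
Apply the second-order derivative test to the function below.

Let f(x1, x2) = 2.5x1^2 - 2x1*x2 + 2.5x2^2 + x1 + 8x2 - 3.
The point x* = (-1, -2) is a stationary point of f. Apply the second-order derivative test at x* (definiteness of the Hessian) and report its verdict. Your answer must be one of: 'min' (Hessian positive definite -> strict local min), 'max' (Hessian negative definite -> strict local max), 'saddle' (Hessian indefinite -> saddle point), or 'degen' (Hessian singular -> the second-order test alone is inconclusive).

Compute the Hessian H = grad^2 f:
  H = [[5, -2], [-2, 5]]
Verify stationarity: grad f(x*) = H x* + g = (0, 0).
Eigenvalues of H: 3, 7.
Both eigenvalues > 0, so H is positive definite -> x* is a strict local min.

min


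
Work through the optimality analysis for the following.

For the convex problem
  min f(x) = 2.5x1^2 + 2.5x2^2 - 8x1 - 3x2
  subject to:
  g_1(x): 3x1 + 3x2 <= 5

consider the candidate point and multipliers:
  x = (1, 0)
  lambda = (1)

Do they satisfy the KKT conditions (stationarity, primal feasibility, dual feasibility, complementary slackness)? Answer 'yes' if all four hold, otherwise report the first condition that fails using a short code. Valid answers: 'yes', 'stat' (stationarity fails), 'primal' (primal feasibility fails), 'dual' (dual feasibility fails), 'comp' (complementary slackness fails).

Gradient of f: grad f(x) = Q x + c = (-3, -3)
Constraint values g_i(x) = a_i^T x - b_i:
  g_1((1, 0)) = -2
Stationarity residual: grad f(x) + sum_i lambda_i a_i = (0, 0)
  -> stationarity OK
Primal feasibility (all g_i <= 0): OK
Dual feasibility (all lambda_i >= 0): OK
Complementary slackness (lambda_i * g_i(x) = 0 for all i): FAILS

Verdict: the first failing condition is complementary_slackness -> comp.

comp


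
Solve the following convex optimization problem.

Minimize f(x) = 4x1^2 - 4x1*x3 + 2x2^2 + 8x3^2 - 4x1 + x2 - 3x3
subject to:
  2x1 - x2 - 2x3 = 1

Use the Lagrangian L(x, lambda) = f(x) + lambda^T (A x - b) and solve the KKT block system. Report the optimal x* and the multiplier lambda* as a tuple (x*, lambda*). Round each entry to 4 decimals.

Form the Lagrangian:
  L(x, lambda) = (1/2) x^T Q x + c^T x + lambda^T (A x - b)
Stationarity (grad_x L = 0): Q x + c + A^T lambda = 0.
Primal feasibility: A x = b.

This gives the KKT block system:
  [ Q   A^T ] [ x     ]   [-c ]
  [ A    0  ] [ lambda ] = [ b ]

Solving the linear system:
  x*      = (0.7065, -0.2826, 0.3478)
  lambda* = (-0.1304)
  f(x*)   = -2.0109

x* = (0.7065, -0.2826, 0.3478), lambda* = (-0.1304)


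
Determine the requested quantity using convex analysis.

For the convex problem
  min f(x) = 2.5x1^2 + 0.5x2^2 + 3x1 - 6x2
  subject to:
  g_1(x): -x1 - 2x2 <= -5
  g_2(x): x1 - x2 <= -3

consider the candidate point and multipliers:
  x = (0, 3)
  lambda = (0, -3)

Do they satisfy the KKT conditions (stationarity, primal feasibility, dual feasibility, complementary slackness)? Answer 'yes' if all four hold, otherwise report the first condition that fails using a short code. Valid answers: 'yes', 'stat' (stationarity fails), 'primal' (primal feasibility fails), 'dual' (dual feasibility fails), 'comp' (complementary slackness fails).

Gradient of f: grad f(x) = Q x + c = (3, -3)
Constraint values g_i(x) = a_i^T x - b_i:
  g_1((0, 3)) = -1
  g_2((0, 3)) = 0
Stationarity residual: grad f(x) + sum_i lambda_i a_i = (0, 0)
  -> stationarity OK
Primal feasibility (all g_i <= 0): OK
Dual feasibility (all lambda_i >= 0): FAILS
Complementary slackness (lambda_i * g_i(x) = 0 for all i): OK

Verdict: the first failing condition is dual_feasibility -> dual.

dual


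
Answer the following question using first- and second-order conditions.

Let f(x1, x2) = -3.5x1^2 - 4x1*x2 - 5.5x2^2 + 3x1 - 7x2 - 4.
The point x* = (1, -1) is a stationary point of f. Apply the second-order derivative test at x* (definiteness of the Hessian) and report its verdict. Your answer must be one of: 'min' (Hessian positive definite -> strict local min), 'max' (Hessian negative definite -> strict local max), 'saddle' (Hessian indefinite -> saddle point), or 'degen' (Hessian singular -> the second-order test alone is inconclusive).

Compute the Hessian H = grad^2 f:
  H = [[-7, -4], [-4, -11]]
Verify stationarity: grad f(x*) = H x* + g = (0, 0).
Eigenvalues of H: -13.4721, -4.5279.
Both eigenvalues < 0, so H is negative definite -> x* is a strict local max.

max


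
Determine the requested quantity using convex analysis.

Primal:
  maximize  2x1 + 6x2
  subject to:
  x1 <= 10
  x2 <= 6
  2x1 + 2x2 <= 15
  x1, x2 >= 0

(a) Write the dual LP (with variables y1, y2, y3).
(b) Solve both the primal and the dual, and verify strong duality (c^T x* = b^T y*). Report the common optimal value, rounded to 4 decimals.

The standard primal-dual pair for 'max c^T x s.t. A x <= b, x >= 0' is:
  Dual:  min b^T y  s.t.  A^T y >= c,  y >= 0.

So the dual LP is:
  minimize  10y1 + 6y2 + 15y3
  subject to:
    y1 + 2y3 >= 2
    y2 + 2y3 >= 6
    y1, y2, y3 >= 0

Solving the primal: x* = (1.5, 6).
  primal value c^T x* = 39.
Solving the dual: y* = (0, 4, 1).
  dual value b^T y* = 39.
Strong duality: c^T x* = b^T y*. Confirmed.

39


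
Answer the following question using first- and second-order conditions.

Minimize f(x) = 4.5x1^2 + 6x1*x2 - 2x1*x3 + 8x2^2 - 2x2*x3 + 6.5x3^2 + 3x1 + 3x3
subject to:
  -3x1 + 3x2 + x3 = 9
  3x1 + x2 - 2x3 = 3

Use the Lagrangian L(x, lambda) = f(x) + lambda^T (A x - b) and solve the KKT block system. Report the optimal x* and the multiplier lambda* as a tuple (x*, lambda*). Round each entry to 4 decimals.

Form the Lagrangian:
  L(x, lambda) = (1/2) x^T Q x + c^T x + lambda^T (A x - b)
Stationarity (grad_x L = 0): Q x + c + A^T lambda = 0.
Primal feasibility: A x = b.

This gives the KKT block system:
  [ Q   A^T ] [ x     ]   [-c ]
  [ A    0  ] [ lambda ] = [ b ]

Solving the linear system:
  x*      = (-0.8008, 2.6568, -1.3728)
  lambda* = (-8.9058, -13.7322)
  f(x*)   = 57.4139

x* = (-0.8008, 2.6568, -1.3728), lambda* = (-8.9058, -13.7322)


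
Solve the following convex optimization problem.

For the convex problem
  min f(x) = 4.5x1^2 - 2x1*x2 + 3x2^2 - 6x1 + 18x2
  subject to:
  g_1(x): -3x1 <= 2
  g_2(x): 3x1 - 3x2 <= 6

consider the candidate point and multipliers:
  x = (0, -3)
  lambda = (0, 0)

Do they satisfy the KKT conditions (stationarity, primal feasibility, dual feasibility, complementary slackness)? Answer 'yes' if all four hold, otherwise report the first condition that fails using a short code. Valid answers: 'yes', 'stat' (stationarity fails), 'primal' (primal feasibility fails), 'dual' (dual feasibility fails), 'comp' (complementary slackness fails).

Gradient of f: grad f(x) = Q x + c = (0, 0)
Constraint values g_i(x) = a_i^T x - b_i:
  g_1((0, -3)) = -2
  g_2((0, -3)) = 3
Stationarity residual: grad f(x) + sum_i lambda_i a_i = (0, 0)
  -> stationarity OK
Primal feasibility (all g_i <= 0): FAILS
Dual feasibility (all lambda_i >= 0): OK
Complementary slackness (lambda_i * g_i(x) = 0 for all i): OK

Verdict: the first failing condition is primal_feasibility -> primal.

primal


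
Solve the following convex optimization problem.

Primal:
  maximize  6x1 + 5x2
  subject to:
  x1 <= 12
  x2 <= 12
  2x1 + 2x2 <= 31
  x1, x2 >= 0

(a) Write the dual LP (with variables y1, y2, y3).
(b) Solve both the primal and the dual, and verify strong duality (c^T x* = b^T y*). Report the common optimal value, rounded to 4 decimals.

The standard primal-dual pair for 'max c^T x s.t. A x <= b, x >= 0' is:
  Dual:  min b^T y  s.t.  A^T y >= c,  y >= 0.

So the dual LP is:
  minimize  12y1 + 12y2 + 31y3
  subject to:
    y1 + 2y3 >= 6
    y2 + 2y3 >= 5
    y1, y2, y3 >= 0

Solving the primal: x* = (12, 3.5).
  primal value c^T x* = 89.5.
Solving the dual: y* = (1, 0, 2.5).
  dual value b^T y* = 89.5.
Strong duality: c^T x* = b^T y*. Confirmed.

89.5


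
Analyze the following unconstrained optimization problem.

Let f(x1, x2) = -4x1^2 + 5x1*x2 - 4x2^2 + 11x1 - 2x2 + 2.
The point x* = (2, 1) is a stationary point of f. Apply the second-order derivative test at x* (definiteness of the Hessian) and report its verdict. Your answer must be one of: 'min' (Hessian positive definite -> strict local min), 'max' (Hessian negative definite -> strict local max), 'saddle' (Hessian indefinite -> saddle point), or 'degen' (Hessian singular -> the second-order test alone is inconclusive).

Compute the Hessian H = grad^2 f:
  H = [[-8, 5], [5, -8]]
Verify stationarity: grad f(x*) = H x* + g = (0, 0).
Eigenvalues of H: -13, -3.
Both eigenvalues < 0, so H is negative definite -> x* is a strict local max.

max


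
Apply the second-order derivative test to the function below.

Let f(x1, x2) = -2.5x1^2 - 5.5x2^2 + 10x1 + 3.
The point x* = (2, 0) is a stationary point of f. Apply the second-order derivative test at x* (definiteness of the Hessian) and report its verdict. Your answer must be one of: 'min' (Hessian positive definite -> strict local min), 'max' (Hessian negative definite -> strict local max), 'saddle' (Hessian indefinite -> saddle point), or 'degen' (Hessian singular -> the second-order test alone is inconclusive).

Compute the Hessian H = grad^2 f:
  H = [[-5, 0], [0, -11]]
Verify stationarity: grad f(x*) = H x* + g = (0, 0).
Eigenvalues of H: -11, -5.
Both eigenvalues < 0, so H is negative definite -> x* is a strict local max.

max


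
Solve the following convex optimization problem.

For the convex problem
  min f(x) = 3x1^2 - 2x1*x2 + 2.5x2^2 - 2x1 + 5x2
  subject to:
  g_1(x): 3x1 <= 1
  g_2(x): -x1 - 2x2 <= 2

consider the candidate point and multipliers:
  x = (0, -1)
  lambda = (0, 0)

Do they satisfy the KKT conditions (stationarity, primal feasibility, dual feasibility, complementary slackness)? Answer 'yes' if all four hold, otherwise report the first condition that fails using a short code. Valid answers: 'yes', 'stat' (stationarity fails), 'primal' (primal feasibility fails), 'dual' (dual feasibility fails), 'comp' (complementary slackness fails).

Gradient of f: grad f(x) = Q x + c = (0, 0)
Constraint values g_i(x) = a_i^T x - b_i:
  g_1((0, -1)) = -1
  g_2((0, -1)) = 0
Stationarity residual: grad f(x) + sum_i lambda_i a_i = (0, 0)
  -> stationarity OK
Primal feasibility (all g_i <= 0): OK
Dual feasibility (all lambda_i >= 0): OK
Complementary slackness (lambda_i * g_i(x) = 0 for all i): OK

Verdict: yes, KKT holds.

yes


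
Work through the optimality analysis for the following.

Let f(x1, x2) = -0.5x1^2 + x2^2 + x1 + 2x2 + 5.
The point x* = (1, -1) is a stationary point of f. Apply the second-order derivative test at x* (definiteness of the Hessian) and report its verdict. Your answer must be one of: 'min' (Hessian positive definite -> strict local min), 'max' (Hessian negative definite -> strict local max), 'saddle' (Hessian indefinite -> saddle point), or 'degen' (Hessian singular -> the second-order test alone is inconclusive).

Compute the Hessian H = grad^2 f:
  H = [[-1, 0], [0, 2]]
Verify stationarity: grad f(x*) = H x* + g = (0, 0).
Eigenvalues of H: -1, 2.
Eigenvalues have mixed signs, so H is indefinite -> x* is a saddle point.

saddle


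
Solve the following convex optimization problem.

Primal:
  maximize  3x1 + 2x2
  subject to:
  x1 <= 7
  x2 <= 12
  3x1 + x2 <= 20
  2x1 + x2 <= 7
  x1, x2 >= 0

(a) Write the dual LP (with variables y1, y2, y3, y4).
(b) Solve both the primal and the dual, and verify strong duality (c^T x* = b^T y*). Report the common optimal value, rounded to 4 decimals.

The standard primal-dual pair for 'max c^T x s.t. A x <= b, x >= 0' is:
  Dual:  min b^T y  s.t.  A^T y >= c,  y >= 0.

So the dual LP is:
  minimize  7y1 + 12y2 + 20y3 + 7y4
  subject to:
    y1 + 3y3 + 2y4 >= 3
    y2 + y3 + y4 >= 2
    y1, y2, y3, y4 >= 0

Solving the primal: x* = (0, 7).
  primal value c^T x* = 14.
Solving the dual: y* = (0, 0, 0, 2).
  dual value b^T y* = 14.
Strong duality: c^T x* = b^T y*. Confirmed.

14


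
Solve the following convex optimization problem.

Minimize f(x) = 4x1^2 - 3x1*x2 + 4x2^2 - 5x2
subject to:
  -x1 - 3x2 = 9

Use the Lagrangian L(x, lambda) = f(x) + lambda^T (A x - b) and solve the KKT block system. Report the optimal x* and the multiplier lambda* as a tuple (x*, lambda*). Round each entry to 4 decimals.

Form the Lagrangian:
  L(x, lambda) = (1/2) x^T Q x + c^T x + lambda^T (A x - b)
Stationarity (grad_x L = 0): Q x + c + A^T lambda = 0.
Primal feasibility: A x = b.

This gives the KKT block system:
  [ Q   A^T ] [ x     ]   [-c ]
  [ A    0  ] [ lambda ] = [ b ]

Solving the linear system:
  x*      = (-1.7143, -2.4286)
  lambda* = (-6.4286)
  f(x*)   = 35

x* = (-1.7143, -2.4286), lambda* = (-6.4286)


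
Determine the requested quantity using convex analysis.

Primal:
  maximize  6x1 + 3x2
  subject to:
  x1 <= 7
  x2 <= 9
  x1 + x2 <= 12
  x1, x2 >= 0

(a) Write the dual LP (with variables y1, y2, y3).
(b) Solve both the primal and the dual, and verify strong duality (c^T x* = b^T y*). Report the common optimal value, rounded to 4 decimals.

The standard primal-dual pair for 'max c^T x s.t. A x <= b, x >= 0' is:
  Dual:  min b^T y  s.t.  A^T y >= c,  y >= 0.

So the dual LP is:
  minimize  7y1 + 9y2 + 12y3
  subject to:
    y1 + y3 >= 6
    y2 + y3 >= 3
    y1, y2, y3 >= 0

Solving the primal: x* = (7, 5).
  primal value c^T x* = 57.
Solving the dual: y* = (3, 0, 3).
  dual value b^T y* = 57.
Strong duality: c^T x* = b^T y*. Confirmed.

57


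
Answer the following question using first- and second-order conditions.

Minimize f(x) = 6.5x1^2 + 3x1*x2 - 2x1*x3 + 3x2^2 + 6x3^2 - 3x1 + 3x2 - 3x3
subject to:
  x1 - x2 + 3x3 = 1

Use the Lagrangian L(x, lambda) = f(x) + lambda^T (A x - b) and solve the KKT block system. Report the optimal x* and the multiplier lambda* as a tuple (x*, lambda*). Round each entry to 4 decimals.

Form the Lagrangian:
  L(x, lambda) = (1/2) x^T Q x + c^T x + lambda^T (A x - b)
Stationarity (grad_x L = 0): Q x + c + A^T lambda = 0.
Primal feasibility: A x = b.

This gives the KKT block system:
  [ Q   A^T ] [ x     ]   [-c ]
  [ A    0  ] [ lambda ] = [ b ]

Solving the linear system:
  x*      = (0.2868, -0.4937, 0.0732)
  lambda* = (0.8985)
  f(x*)   = -1.7298

x* = (0.2868, -0.4937, 0.0732), lambda* = (0.8985)


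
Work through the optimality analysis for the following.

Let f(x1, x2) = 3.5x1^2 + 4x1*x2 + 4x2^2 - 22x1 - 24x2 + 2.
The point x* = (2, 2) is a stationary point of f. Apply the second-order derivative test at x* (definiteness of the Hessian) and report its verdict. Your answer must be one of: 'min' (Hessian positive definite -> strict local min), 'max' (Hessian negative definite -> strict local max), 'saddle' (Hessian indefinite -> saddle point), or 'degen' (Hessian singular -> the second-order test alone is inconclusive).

Compute the Hessian H = grad^2 f:
  H = [[7, 4], [4, 8]]
Verify stationarity: grad f(x*) = H x* + g = (0, 0).
Eigenvalues of H: 3.4689, 11.5311.
Both eigenvalues > 0, so H is positive definite -> x* is a strict local min.

min


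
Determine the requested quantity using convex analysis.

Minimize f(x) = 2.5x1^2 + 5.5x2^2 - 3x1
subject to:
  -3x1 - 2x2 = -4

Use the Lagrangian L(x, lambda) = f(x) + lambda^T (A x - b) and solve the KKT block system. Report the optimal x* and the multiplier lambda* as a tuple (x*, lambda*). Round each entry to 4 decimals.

Form the Lagrangian:
  L(x, lambda) = (1/2) x^T Q x + c^T x + lambda^T (A x - b)
Stationarity (grad_x L = 0): Q x + c + A^T lambda = 0.
Primal feasibility: A x = b.

This gives the KKT block system:
  [ Q   A^T ] [ x     ]   [-c ]
  [ A    0  ] [ lambda ] = [ b ]

Solving the linear system:
  x*      = (1.2101, 0.1849)
  lambda* = (1.0168)
  f(x*)   = 0.2185

x* = (1.2101, 0.1849), lambda* = (1.0168)


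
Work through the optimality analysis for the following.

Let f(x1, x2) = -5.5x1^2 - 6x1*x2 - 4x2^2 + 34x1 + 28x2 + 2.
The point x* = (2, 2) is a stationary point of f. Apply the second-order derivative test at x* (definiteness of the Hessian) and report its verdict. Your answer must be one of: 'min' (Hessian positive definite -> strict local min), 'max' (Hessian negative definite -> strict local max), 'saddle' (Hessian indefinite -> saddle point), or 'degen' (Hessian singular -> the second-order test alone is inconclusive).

Compute the Hessian H = grad^2 f:
  H = [[-11, -6], [-6, -8]]
Verify stationarity: grad f(x*) = H x* + g = (0, 0).
Eigenvalues of H: -15.6847, -3.3153.
Both eigenvalues < 0, so H is negative definite -> x* is a strict local max.

max


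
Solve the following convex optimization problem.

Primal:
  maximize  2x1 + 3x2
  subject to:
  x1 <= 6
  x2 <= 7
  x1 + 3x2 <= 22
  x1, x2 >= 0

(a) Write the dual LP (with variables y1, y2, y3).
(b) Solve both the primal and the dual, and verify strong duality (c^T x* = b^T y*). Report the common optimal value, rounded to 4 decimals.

The standard primal-dual pair for 'max c^T x s.t. A x <= b, x >= 0' is:
  Dual:  min b^T y  s.t.  A^T y >= c,  y >= 0.

So the dual LP is:
  minimize  6y1 + 7y2 + 22y3
  subject to:
    y1 + y3 >= 2
    y2 + 3y3 >= 3
    y1, y2, y3 >= 0

Solving the primal: x* = (6, 5.3333).
  primal value c^T x* = 28.
Solving the dual: y* = (1, 0, 1).
  dual value b^T y* = 28.
Strong duality: c^T x* = b^T y*. Confirmed.

28


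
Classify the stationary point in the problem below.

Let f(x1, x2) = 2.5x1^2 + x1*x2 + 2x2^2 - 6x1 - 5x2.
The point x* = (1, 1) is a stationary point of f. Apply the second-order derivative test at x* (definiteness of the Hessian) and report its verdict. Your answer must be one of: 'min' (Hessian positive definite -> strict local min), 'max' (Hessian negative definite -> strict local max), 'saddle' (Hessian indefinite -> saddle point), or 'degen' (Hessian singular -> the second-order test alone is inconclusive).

Compute the Hessian H = grad^2 f:
  H = [[5, 1], [1, 4]]
Verify stationarity: grad f(x*) = H x* + g = (0, 0).
Eigenvalues of H: 3.382, 5.618.
Both eigenvalues > 0, so H is positive definite -> x* is a strict local min.

min


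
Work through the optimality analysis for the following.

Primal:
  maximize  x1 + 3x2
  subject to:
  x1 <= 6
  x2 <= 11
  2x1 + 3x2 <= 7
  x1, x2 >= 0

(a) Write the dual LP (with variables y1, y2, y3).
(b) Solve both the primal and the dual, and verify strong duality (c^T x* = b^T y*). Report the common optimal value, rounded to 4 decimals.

The standard primal-dual pair for 'max c^T x s.t. A x <= b, x >= 0' is:
  Dual:  min b^T y  s.t.  A^T y >= c,  y >= 0.

So the dual LP is:
  minimize  6y1 + 11y2 + 7y3
  subject to:
    y1 + 2y3 >= 1
    y2 + 3y3 >= 3
    y1, y2, y3 >= 0

Solving the primal: x* = (0, 2.3333).
  primal value c^T x* = 7.
Solving the dual: y* = (0, 0, 1).
  dual value b^T y* = 7.
Strong duality: c^T x* = b^T y*. Confirmed.

7


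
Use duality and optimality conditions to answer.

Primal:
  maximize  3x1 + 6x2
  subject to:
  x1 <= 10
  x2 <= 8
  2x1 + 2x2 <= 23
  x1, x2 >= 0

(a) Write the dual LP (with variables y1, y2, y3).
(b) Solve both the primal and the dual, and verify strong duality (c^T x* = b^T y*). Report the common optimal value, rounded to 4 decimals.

The standard primal-dual pair for 'max c^T x s.t. A x <= b, x >= 0' is:
  Dual:  min b^T y  s.t.  A^T y >= c,  y >= 0.

So the dual LP is:
  minimize  10y1 + 8y2 + 23y3
  subject to:
    y1 + 2y3 >= 3
    y2 + 2y3 >= 6
    y1, y2, y3 >= 0

Solving the primal: x* = (3.5, 8).
  primal value c^T x* = 58.5.
Solving the dual: y* = (0, 3, 1.5).
  dual value b^T y* = 58.5.
Strong duality: c^T x* = b^T y*. Confirmed.

58.5


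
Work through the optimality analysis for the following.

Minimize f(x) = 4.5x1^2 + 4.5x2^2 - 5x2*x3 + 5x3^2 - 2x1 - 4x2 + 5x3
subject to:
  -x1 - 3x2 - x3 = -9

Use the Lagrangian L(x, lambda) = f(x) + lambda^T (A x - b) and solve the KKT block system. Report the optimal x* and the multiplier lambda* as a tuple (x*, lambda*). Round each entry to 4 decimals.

Form the Lagrangian:
  L(x, lambda) = (1/2) x^T Q x + c^T x + lambda^T (A x - b)
Stationarity (grad_x L = 0): Q x + c + A^T lambda = 0.
Primal feasibility: A x = b.

This gives the KKT block system:
  [ Q   A^T ] [ x     ]   [-c ]
  [ A    0  ] [ lambda ] = [ b ]

Solving the linear system:
  x*      = (0.6713, 2.407, 1.1077)
  lambda* = (4.0416)
  f(x*)   = 15.471

x* = (0.6713, 2.407, 1.1077), lambda* = (4.0416)


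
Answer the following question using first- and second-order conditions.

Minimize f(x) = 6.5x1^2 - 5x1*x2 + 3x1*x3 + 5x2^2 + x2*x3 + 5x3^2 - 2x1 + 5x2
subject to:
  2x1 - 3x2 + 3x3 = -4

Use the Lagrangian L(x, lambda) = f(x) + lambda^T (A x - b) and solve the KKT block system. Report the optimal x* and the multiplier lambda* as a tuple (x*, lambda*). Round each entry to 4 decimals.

Form the Lagrangian:
  L(x, lambda) = (1/2) x^T Q x + c^T x + lambda^T (A x - b)
Stationarity (grad_x L = 0): Q x + c + A^T lambda = 0.
Primal feasibility: A x = b.

This gives the KKT block system:
  [ Q   A^T ] [ x     ]   [-c ]
  [ A    0  ] [ lambda ] = [ b ]

Solving the linear system:
  x*      = (0.1278, 0.4936, -0.9249)
  lambda* = (2.7907)
  f(x*)   = 6.6877

x* = (0.1278, 0.4936, -0.9249), lambda* = (2.7907)


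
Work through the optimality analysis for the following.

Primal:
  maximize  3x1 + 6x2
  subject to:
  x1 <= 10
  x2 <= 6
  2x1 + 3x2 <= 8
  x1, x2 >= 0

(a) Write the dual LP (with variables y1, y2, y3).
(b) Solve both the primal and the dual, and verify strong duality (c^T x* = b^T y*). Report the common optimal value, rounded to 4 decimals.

The standard primal-dual pair for 'max c^T x s.t. A x <= b, x >= 0' is:
  Dual:  min b^T y  s.t.  A^T y >= c,  y >= 0.

So the dual LP is:
  minimize  10y1 + 6y2 + 8y3
  subject to:
    y1 + 2y3 >= 3
    y2 + 3y3 >= 6
    y1, y2, y3 >= 0

Solving the primal: x* = (0, 2.6667).
  primal value c^T x* = 16.
Solving the dual: y* = (0, 0, 2).
  dual value b^T y* = 16.
Strong duality: c^T x* = b^T y*. Confirmed.

16


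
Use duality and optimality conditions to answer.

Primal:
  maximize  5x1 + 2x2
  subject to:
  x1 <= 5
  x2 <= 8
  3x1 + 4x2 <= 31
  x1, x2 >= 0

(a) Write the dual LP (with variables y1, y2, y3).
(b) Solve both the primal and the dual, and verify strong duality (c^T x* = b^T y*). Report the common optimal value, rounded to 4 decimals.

The standard primal-dual pair for 'max c^T x s.t. A x <= b, x >= 0' is:
  Dual:  min b^T y  s.t.  A^T y >= c,  y >= 0.

So the dual LP is:
  minimize  5y1 + 8y2 + 31y3
  subject to:
    y1 + 3y3 >= 5
    y2 + 4y3 >= 2
    y1, y2, y3 >= 0

Solving the primal: x* = (5, 4).
  primal value c^T x* = 33.
Solving the dual: y* = (3.5, 0, 0.5).
  dual value b^T y* = 33.
Strong duality: c^T x* = b^T y*. Confirmed.

33


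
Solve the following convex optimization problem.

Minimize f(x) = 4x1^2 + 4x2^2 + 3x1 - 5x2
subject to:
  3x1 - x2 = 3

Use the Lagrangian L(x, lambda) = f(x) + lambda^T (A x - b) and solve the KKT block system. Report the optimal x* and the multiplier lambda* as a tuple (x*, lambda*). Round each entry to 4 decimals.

Form the Lagrangian:
  L(x, lambda) = (1/2) x^T Q x + c^T x + lambda^T (A x - b)
Stationarity (grad_x L = 0): Q x + c + A^T lambda = 0.
Primal feasibility: A x = b.

This gives the KKT block system:
  [ Q   A^T ] [ x     ]   [-c ]
  [ A    0  ] [ lambda ] = [ b ]

Solving the linear system:
  x*      = (1.05, 0.15)
  lambda* = (-3.8)
  f(x*)   = 6.9

x* = (1.05, 0.15), lambda* = (-3.8)


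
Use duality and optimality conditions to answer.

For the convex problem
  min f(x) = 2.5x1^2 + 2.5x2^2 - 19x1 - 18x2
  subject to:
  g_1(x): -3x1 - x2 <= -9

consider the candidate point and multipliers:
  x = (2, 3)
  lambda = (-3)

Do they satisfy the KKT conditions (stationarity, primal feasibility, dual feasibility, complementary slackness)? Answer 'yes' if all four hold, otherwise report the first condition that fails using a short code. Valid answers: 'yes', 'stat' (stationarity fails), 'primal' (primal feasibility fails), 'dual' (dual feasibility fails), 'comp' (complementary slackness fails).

Gradient of f: grad f(x) = Q x + c = (-9, -3)
Constraint values g_i(x) = a_i^T x - b_i:
  g_1((2, 3)) = 0
Stationarity residual: grad f(x) + sum_i lambda_i a_i = (0, 0)
  -> stationarity OK
Primal feasibility (all g_i <= 0): OK
Dual feasibility (all lambda_i >= 0): FAILS
Complementary slackness (lambda_i * g_i(x) = 0 for all i): OK

Verdict: the first failing condition is dual_feasibility -> dual.

dual


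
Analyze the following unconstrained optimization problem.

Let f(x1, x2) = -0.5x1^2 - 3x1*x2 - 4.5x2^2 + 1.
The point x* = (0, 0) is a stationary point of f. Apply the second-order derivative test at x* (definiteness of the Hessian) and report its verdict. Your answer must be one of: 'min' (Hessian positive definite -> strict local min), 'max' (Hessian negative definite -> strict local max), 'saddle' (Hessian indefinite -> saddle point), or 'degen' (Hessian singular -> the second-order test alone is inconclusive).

Compute the Hessian H = grad^2 f:
  H = [[-1, -3], [-3, -9]]
Verify stationarity: grad f(x*) = H x* + g = (0, 0).
Eigenvalues of H: -10, 0.
H has a zero eigenvalue (singular; negative semidefinite but not definite), so H is neither positive definite, negative definite, nor indefinite. The second-order test alone is inconclusive -> degen.
(Indeed, f is constant along the null direction of H through x*, so x* is not a strict local extremum.)

degen


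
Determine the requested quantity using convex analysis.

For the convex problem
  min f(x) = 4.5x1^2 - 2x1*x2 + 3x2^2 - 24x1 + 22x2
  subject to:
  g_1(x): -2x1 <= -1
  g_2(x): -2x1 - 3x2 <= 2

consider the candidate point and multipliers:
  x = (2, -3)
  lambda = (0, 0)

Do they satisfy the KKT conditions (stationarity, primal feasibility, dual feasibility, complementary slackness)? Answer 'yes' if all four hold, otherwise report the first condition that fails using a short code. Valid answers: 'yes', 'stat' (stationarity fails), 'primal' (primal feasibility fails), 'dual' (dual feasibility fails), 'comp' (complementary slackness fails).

Gradient of f: grad f(x) = Q x + c = (0, 0)
Constraint values g_i(x) = a_i^T x - b_i:
  g_1((2, -3)) = -3
  g_2((2, -3)) = 3
Stationarity residual: grad f(x) + sum_i lambda_i a_i = (0, 0)
  -> stationarity OK
Primal feasibility (all g_i <= 0): FAILS
Dual feasibility (all lambda_i >= 0): OK
Complementary slackness (lambda_i * g_i(x) = 0 for all i): OK

Verdict: the first failing condition is primal_feasibility -> primal.

primal


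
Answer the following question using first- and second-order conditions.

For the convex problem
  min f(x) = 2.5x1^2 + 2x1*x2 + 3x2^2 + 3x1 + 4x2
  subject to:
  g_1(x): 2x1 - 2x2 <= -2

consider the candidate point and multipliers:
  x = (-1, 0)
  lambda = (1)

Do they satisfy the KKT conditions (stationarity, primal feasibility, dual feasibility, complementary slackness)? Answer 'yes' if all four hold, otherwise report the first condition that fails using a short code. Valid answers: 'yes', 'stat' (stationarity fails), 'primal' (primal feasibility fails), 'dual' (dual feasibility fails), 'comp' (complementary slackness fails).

Gradient of f: grad f(x) = Q x + c = (-2, 2)
Constraint values g_i(x) = a_i^T x - b_i:
  g_1((-1, 0)) = 0
Stationarity residual: grad f(x) + sum_i lambda_i a_i = (0, 0)
  -> stationarity OK
Primal feasibility (all g_i <= 0): OK
Dual feasibility (all lambda_i >= 0): OK
Complementary slackness (lambda_i * g_i(x) = 0 for all i): OK

Verdict: yes, KKT holds.

yes


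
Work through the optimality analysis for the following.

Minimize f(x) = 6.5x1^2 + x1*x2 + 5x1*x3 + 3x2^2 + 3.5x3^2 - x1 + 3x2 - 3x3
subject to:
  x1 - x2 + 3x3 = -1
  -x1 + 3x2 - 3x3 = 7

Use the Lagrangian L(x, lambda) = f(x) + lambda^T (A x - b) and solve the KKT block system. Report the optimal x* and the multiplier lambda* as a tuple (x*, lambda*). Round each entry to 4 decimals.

Form the Lagrangian:
  L(x, lambda) = (1/2) x^T Q x + c^T x + lambda^T (A x - b)
Stationarity (grad_x L = 0): Q x + c + A^T lambda = 0.
Primal feasibility: A x = b.

This gives the KKT block system:
  [ Q   A^T ] [ x     ]   [-c ]
  [ A    0  ] [ lambda ] = [ b ]

Solving the linear system:
  x*      = (-0.4574, 3, 0.8191)
  lambda* = (-10.4947, -10.3457)
  f(x*)   = 34.4628

x* = (-0.4574, 3, 0.8191), lambda* = (-10.4947, -10.3457)


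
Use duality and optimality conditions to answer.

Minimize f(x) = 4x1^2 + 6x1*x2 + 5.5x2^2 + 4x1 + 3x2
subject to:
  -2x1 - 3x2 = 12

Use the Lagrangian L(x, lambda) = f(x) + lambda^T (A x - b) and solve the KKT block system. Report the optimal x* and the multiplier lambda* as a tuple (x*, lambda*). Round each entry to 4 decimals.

Form the Lagrangian:
  L(x, lambda) = (1/2) x^T Q x + c^T x + lambda^T (A x - b)
Stationarity (grad_x L = 0): Q x + c + A^T lambda = 0.
Primal feasibility: A x = b.

This gives the KKT block system:
  [ Q   A^T ] [ x     ]   [-c ]
  [ A    0  ] [ lambda ] = [ b ]

Solving the linear system:
  x*      = (-1.5, -3)
  lambda* = (-13)
  f(x*)   = 70.5

x* = (-1.5, -3), lambda* = (-13)


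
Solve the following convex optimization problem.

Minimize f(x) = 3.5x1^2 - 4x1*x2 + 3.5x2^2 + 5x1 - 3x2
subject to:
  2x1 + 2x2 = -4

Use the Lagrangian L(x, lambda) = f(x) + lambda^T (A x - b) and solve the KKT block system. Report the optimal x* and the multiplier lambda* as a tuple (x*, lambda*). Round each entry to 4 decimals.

Form the Lagrangian:
  L(x, lambda) = (1/2) x^T Q x + c^T x + lambda^T (A x - b)
Stationarity (grad_x L = 0): Q x + c + A^T lambda = 0.
Primal feasibility: A x = b.

This gives the KKT block system:
  [ Q   A^T ] [ x     ]   [-c ]
  [ A    0  ] [ lambda ] = [ b ]

Solving the linear system:
  x*      = (-1.3636, -0.6364)
  lambda* = (1)
  f(x*)   = -0.4545

x* = (-1.3636, -0.6364), lambda* = (1)


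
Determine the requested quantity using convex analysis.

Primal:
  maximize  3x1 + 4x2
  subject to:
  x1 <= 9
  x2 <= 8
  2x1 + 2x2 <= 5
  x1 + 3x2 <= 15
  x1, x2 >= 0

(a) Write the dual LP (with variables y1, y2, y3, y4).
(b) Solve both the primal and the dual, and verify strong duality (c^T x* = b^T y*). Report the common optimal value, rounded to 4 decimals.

The standard primal-dual pair for 'max c^T x s.t. A x <= b, x >= 0' is:
  Dual:  min b^T y  s.t.  A^T y >= c,  y >= 0.

So the dual LP is:
  minimize  9y1 + 8y2 + 5y3 + 15y4
  subject to:
    y1 + 2y3 + y4 >= 3
    y2 + 2y3 + 3y4 >= 4
    y1, y2, y3, y4 >= 0

Solving the primal: x* = (0, 2.5).
  primal value c^T x* = 10.
Solving the dual: y* = (0, 0, 2, 0).
  dual value b^T y* = 10.
Strong duality: c^T x* = b^T y*. Confirmed.

10


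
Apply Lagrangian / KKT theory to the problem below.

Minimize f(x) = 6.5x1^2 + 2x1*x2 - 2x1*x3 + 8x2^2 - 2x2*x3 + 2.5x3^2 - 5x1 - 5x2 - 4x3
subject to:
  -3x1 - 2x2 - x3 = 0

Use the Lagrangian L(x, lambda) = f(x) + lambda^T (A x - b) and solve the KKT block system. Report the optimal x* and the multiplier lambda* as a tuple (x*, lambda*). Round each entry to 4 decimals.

Form the Lagrangian:
  L(x, lambda) = (1/2) x^T Q x + c^T x + lambda^T (A x - b)
Stationarity (grad_x L = 0): Q x + c + A^T lambda = 0.
Primal feasibility: A x = b.

This gives the KKT block system:
  [ Q   A^T ] [ x     ]   [-c ]
  [ A    0  ] [ lambda ] = [ b ]

Solving the linear system:
  x*      = (-0.1383, 0.0638, 0.2872)
  lambda* = (-2.4149)
  f(x*)   = -0.3883

x* = (-0.1383, 0.0638, 0.2872), lambda* = (-2.4149)


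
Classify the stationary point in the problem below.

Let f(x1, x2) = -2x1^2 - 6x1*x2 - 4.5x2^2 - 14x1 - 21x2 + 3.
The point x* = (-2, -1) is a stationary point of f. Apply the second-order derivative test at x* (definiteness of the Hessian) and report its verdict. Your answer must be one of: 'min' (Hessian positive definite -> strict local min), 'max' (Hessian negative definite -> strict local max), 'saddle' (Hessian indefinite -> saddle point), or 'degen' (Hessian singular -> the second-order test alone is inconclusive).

Compute the Hessian H = grad^2 f:
  H = [[-4, -6], [-6, -9]]
Verify stationarity: grad f(x*) = H x* + g = (0, 0).
Eigenvalues of H: -13, 0.
H has a zero eigenvalue (singular; negative semidefinite but not definite), so H is neither positive definite, negative definite, nor indefinite. The second-order test alone is inconclusive -> degen.
(Indeed, f is constant along the null direction of H through x*, so x* is not a strict local extremum.)

degen


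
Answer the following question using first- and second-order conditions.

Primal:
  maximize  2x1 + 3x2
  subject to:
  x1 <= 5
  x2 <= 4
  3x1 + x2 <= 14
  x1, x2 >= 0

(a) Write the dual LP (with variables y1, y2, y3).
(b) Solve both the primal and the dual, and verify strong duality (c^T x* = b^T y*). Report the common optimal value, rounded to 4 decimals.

The standard primal-dual pair for 'max c^T x s.t. A x <= b, x >= 0' is:
  Dual:  min b^T y  s.t.  A^T y >= c,  y >= 0.

So the dual LP is:
  minimize  5y1 + 4y2 + 14y3
  subject to:
    y1 + 3y3 >= 2
    y2 + y3 >= 3
    y1, y2, y3 >= 0

Solving the primal: x* = (3.3333, 4).
  primal value c^T x* = 18.6667.
Solving the dual: y* = (0, 2.3333, 0.6667).
  dual value b^T y* = 18.6667.
Strong duality: c^T x* = b^T y*. Confirmed.

18.6667


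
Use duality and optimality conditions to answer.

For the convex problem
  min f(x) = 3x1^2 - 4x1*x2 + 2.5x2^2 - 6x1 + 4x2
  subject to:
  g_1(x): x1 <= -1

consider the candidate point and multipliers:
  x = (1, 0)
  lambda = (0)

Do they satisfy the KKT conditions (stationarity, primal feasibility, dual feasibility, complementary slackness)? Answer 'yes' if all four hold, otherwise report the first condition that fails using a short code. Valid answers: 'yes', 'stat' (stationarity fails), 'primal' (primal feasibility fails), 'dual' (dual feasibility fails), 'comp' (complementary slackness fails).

Gradient of f: grad f(x) = Q x + c = (0, 0)
Constraint values g_i(x) = a_i^T x - b_i:
  g_1((1, 0)) = 2
Stationarity residual: grad f(x) + sum_i lambda_i a_i = (0, 0)
  -> stationarity OK
Primal feasibility (all g_i <= 0): FAILS
Dual feasibility (all lambda_i >= 0): OK
Complementary slackness (lambda_i * g_i(x) = 0 for all i): OK

Verdict: the first failing condition is primal_feasibility -> primal.

primal


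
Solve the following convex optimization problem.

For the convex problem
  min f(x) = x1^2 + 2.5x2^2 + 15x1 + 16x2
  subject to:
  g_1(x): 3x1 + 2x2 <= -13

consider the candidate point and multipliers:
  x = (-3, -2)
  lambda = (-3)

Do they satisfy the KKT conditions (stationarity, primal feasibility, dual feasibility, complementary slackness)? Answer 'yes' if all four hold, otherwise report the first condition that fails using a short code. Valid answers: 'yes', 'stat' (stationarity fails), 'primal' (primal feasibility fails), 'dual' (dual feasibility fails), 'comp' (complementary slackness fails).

Gradient of f: grad f(x) = Q x + c = (9, 6)
Constraint values g_i(x) = a_i^T x - b_i:
  g_1((-3, -2)) = 0
Stationarity residual: grad f(x) + sum_i lambda_i a_i = (0, 0)
  -> stationarity OK
Primal feasibility (all g_i <= 0): OK
Dual feasibility (all lambda_i >= 0): FAILS
Complementary slackness (lambda_i * g_i(x) = 0 for all i): OK

Verdict: the first failing condition is dual_feasibility -> dual.

dual
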